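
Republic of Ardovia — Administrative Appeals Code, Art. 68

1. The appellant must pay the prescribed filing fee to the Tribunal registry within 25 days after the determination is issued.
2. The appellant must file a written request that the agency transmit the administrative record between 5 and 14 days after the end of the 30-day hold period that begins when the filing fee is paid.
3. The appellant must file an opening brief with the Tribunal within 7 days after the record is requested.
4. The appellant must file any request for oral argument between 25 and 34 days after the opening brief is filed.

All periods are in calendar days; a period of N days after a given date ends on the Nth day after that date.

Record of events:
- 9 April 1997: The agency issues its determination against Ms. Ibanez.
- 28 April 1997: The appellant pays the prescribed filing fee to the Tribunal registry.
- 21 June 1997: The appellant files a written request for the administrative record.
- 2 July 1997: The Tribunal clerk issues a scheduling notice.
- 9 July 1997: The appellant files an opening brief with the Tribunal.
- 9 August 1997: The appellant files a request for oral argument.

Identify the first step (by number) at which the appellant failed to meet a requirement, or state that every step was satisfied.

Step 2

Step 1: 25 days after 9 April 1997 (when the determination is issued) is 4 May 1997; completed 28 April 1997, before the deadline.
Step 2: the window is 5–14 days after 28 May 1997 (end of the 30-day hold period, which began when the filing fee is paid on 28 April 1997), so 2 June 1997 through 11 June 1997; 21 June 1997 is 10 days past the end of the window.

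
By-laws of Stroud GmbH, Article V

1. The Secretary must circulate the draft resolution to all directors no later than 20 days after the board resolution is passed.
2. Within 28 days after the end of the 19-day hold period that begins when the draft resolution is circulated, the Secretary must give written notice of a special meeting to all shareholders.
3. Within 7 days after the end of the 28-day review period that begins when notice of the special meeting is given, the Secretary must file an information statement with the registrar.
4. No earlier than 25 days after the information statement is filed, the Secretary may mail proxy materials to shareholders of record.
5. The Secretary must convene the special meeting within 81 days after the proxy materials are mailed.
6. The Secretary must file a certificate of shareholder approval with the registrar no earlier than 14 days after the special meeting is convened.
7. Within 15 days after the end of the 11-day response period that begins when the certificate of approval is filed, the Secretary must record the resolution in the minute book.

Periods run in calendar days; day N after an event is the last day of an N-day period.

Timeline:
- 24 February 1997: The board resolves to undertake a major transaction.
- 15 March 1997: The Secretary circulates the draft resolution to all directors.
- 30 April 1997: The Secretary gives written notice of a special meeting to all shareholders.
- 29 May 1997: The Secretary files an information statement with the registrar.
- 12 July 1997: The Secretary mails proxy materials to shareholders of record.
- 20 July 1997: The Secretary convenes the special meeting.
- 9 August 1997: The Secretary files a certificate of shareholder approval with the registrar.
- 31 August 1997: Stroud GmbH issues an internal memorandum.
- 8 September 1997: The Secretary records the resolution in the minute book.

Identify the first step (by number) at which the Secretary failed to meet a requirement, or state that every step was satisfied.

Step 7

(1) due by 24 February 1997 + 20 days = 16 March 1997; completed 15 March 1997, before the deadline.
(2) due by 3 April 1997 + 28 days = 1 May 1997; completed 30 April 1997, before the deadline.
(3) due by 28 May 1997 + 7 days = 4 June 1997; done 29 May 1997 — timely.
(4) permitted from 29 May 1997 + 25 days = 23 June 1997 onward; done 12 July 1997 — permitted.
(5) due by 12 July 1997 + 81 days = 1 October 1997; 20 July 1997 is within that limit.
(6) permitted from 20 July 1997 + 14 days = 3 August 1997 onward; done 9 August 1997, after the minimum wait.
(7) due by 20 August 1997 + 15 days = 4 September 1997; done 8 September 1997 — 4 days late.
Later steps need not be reached.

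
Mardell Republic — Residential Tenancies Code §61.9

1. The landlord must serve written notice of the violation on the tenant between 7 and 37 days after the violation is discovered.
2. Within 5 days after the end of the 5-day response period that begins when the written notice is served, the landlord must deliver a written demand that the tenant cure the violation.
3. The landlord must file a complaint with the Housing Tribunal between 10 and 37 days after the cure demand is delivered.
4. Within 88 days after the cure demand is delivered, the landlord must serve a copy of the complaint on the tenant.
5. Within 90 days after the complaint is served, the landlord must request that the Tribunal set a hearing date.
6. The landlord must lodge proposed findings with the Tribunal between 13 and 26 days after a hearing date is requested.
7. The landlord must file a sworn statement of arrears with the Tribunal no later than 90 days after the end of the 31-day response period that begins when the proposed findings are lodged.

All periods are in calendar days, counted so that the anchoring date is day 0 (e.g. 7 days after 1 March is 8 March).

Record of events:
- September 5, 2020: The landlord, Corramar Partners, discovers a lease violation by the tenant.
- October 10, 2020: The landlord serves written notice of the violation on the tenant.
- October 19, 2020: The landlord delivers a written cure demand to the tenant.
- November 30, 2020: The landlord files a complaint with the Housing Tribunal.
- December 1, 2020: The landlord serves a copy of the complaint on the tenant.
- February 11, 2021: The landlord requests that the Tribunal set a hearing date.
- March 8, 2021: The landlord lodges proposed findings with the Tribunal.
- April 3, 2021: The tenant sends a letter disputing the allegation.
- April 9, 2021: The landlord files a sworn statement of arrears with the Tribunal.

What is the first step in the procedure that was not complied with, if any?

Step 1 — 7 and 37 days from September 5, 2020 (when the violation is discovered) are September 12, 2020 and October 12, 2020 respectively; done October 10, 2020, which is between those dates.
Step 2 — counting 5 days from October 15, 2020 (end of the 5-day response period, which began when the written notice is served on October 10, 2020) gives a deadline of October 20, 2020; October 19, 2020 is within that limit.
Step 3 — 10 and 37 days from October 19, 2020 (when the cure demand is delivered) are October 29, 2020 and November 25, 2020 respectively; done November 30, 2020 — 5 days after the window closed.

Step 3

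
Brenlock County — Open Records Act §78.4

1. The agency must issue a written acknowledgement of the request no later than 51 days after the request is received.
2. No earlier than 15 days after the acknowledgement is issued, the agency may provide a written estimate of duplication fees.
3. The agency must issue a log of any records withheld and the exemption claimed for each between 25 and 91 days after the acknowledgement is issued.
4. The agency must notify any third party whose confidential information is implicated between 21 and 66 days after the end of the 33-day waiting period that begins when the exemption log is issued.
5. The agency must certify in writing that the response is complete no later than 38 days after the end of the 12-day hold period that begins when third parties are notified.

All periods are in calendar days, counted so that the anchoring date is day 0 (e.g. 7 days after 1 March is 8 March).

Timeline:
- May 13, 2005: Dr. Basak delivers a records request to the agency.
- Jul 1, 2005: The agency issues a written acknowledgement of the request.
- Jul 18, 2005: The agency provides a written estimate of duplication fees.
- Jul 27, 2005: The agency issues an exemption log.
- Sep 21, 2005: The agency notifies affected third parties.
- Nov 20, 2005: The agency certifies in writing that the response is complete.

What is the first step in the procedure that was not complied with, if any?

Step 5

(1) due by May 13, 2005 + 51 days = Jul 3, 2005; completed Jul 1, 2005, before the deadline.
(2) permitted from Jul 1, 2005 + 15 days = Jul 16, 2005 onward; done Jul 18, 2005, after the minimum wait.
(3) the permitted window runs from Jul 1, 2005 + 25 = Jul 26, 2005 to Jul 1, 2005 + 91 = Sep 30, 2005; done Jul 27, 2005 — within the window.
(4) the permitted window runs from Aug 29, 2005 + 21 = Sep 19, 2005 to Aug 29, 2005 + 66 = Nov 3, 2005; done Sep 21, 2005 — within the window.
(5) due by Oct 3, 2005 + 38 days = Nov 10, 2005; Nov 20, 2005 misses that deadline by 10 days.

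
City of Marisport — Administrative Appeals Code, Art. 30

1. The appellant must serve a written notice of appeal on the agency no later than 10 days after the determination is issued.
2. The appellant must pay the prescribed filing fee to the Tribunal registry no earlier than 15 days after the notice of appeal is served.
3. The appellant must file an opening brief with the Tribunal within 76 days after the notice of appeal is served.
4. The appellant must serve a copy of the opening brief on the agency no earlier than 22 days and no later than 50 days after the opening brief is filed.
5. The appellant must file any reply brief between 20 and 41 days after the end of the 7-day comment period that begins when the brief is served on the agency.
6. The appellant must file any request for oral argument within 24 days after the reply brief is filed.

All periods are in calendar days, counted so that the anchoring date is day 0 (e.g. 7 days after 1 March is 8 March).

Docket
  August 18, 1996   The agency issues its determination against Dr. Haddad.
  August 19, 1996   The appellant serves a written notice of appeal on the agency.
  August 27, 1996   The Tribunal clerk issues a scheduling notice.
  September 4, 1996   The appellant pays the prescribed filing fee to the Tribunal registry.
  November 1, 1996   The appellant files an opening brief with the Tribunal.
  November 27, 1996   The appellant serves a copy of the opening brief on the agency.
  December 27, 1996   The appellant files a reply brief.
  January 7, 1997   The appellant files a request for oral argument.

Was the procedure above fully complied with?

Yes

(1) due by August 18, 1996 + 10 days = August 28, 1996; done August 19, 1996 — timely.
(2) permitted from August 19, 1996 + 15 days = September 3, 1996 onward; done September 4, 1996, after the minimum wait.
(3) due by August 19, 1996 + 76 days = November 3, 1996; completed November 1, 1996, before the deadline.
(4) the permitted window runs from November 1, 1996 + 22 = November 23, 1996 to November 1, 1996 + 50 = December 21, 1996; done November 27, 1996, which is between those dates.
(5) the permitted window runs from December 4, 1996 + 20 = December 24, 1996 to December 4, 1996 + 41 = January 14, 1997; done December 27, 1996 — within the window.
(6) due by December 27, 1996 + 24 days = January 20, 1997; done January 7, 1997 — timely.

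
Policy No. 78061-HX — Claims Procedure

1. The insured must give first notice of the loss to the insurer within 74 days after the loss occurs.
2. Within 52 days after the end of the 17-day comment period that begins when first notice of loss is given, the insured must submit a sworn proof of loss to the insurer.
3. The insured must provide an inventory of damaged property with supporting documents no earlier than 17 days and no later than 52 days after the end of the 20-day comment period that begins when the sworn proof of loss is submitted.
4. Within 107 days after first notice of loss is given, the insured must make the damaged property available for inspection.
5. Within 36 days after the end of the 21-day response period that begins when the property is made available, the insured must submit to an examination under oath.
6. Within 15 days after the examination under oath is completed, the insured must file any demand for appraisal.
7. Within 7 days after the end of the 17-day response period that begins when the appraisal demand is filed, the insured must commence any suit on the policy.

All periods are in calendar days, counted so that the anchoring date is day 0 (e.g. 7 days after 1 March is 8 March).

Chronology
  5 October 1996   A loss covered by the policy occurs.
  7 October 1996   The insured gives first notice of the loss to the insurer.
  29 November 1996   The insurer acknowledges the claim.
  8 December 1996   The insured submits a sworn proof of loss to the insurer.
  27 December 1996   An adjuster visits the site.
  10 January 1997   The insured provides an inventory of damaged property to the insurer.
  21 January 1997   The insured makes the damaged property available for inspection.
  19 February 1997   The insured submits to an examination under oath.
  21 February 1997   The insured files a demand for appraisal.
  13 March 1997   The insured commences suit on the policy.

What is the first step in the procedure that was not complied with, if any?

Step 1: 74 days after 5 October 1996 (when the loss occurs) is 18 December 1996; 7 October 1996 is within that limit.
Step 2: 52 days after 24 October 1996 (end of the 17-day comment period, which began when first notice of loss is given on 7 October 1996) is 15 December 1996; 8 December 1996 is within that limit.
Step 3: the window is 17–52 days after 28 December 1996 (end of the 20-day comment period, which began when the sworn proof of loss is submitted on 8 December 1996), so 14 January 1997 through 18 February 1997; 10 January 1997 is 4 days too early.

Step 3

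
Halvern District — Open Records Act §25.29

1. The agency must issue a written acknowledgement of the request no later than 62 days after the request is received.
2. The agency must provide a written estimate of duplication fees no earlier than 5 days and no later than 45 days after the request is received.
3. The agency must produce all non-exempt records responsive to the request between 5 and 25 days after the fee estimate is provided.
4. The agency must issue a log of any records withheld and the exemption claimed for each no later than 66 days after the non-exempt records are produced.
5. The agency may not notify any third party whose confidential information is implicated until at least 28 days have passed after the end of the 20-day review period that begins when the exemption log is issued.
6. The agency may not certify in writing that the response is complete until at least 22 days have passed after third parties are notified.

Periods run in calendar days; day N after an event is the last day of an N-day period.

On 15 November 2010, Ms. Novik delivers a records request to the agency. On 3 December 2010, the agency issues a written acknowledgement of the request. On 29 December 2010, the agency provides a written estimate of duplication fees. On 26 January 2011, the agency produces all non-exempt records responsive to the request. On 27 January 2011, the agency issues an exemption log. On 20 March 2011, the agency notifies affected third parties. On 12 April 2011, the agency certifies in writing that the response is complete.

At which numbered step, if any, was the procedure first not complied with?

Step 3

(1) due by 15 November 2010 + 62 days = 16 January 2011; completed 3 December 2010, before the deadline.
(2) the permitted window runs from 15 November 2010 + 5 = 20 November 2010 to 15 November 2010 + 45 = 30 December 2010; done 29 December 2010 — within the window.
(3) the permitted window runs from 29 December 2010 + 5 = 3 January 2011 to 29 December 2010 + 25 = 23 January 2011; done 26 January 2011 — 3 days after the window closed.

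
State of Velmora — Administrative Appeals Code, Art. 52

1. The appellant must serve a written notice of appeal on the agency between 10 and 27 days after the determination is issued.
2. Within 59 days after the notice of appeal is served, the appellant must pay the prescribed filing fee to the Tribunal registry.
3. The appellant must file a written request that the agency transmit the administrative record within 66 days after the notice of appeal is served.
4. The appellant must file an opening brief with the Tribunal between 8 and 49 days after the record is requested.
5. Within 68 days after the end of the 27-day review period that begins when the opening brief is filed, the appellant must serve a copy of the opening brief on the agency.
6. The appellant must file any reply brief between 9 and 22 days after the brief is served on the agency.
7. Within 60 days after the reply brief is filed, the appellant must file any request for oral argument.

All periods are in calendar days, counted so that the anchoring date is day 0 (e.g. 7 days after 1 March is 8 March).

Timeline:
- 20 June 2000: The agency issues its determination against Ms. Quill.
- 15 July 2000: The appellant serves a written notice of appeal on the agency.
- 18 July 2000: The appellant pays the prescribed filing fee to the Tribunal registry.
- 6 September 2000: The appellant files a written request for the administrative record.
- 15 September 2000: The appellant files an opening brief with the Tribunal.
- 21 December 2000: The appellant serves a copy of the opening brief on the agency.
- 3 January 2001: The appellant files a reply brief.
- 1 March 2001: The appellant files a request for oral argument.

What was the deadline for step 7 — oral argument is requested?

4 March 2001

Step 7 runs from 3 January 2001, when the reply brief is filed. 60 days after 3 January 2001 is 4 March 2001.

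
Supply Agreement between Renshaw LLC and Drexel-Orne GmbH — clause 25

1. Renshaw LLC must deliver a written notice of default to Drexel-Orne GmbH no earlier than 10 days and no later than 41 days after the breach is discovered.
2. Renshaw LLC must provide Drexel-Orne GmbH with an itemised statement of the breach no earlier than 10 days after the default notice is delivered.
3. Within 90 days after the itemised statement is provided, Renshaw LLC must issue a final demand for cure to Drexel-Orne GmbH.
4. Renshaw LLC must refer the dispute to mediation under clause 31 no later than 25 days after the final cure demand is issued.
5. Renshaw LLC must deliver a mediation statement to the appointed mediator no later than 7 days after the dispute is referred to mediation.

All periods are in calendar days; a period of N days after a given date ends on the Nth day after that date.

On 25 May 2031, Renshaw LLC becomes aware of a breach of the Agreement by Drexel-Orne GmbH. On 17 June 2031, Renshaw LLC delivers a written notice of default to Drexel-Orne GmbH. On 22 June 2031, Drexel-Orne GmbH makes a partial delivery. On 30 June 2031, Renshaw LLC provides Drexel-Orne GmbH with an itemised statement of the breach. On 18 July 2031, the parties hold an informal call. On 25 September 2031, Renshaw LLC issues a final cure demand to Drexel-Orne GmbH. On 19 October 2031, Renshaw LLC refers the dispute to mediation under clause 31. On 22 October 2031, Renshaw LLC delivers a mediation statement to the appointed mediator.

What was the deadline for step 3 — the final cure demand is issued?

Step 3 runs from 30 June 2031, when the itemised statement is provided. 90 days after 30 June 2031 is 28 September 2031.

28 September 2031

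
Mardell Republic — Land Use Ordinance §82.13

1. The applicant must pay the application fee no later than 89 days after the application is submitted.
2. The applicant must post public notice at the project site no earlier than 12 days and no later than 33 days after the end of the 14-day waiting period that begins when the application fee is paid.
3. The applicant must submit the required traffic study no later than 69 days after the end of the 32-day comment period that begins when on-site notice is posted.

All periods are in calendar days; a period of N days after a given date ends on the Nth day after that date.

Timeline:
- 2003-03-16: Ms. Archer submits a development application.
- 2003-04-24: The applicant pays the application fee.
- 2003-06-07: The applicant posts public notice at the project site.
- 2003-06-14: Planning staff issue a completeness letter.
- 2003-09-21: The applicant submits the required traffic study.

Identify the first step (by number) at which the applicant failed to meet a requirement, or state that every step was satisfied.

Step 3

Step 1: 89 days after 2003-03-16 (when the application is submitted) is 2003-06-13; 2003-04-24 is within that limit.
Step 2: the window is 12–33 days after 2003-05-08 (end of the 14-day waiting period, which began when the application fee is paid on 2003-04-24), so 2003-05-20 through 2003-06-10; done 2003-06-07, which is between those dates.
Step 3: 69 days after 2003-07-09 (end of the 32-day comment period, which began when on-site notice is posted on 2003-06-07) is 2003-09-16; done 2003-09-21 — 5 days late.
The procedure was therefore not followed at step 3.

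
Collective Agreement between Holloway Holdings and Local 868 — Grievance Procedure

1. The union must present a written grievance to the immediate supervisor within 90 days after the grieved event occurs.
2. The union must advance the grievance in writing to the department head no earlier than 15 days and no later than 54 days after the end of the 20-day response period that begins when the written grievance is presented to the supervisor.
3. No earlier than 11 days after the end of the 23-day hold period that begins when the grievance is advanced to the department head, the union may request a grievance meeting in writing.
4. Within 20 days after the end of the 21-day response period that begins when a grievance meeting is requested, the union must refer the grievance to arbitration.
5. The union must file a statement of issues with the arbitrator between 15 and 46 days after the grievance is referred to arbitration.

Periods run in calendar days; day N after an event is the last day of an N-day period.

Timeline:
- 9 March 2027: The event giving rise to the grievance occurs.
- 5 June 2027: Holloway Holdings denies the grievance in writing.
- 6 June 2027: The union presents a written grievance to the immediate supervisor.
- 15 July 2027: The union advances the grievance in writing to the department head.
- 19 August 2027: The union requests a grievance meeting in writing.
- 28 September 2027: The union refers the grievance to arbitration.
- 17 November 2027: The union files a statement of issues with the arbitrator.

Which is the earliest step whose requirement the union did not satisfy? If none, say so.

Step 5

(1) due by 9 March 2027 + 90 days = 7 June 2027; 6 June 2027 is within that limit.
(2) the permitted window runs from 26 June 2027 + 15 = 11 July 2027 to 26 June 2027 + 54 = 19 August 2027; done 15 July 2027 — within the window.
(3) permitted from 7 August 2027 + 11 days = 18 August 2027 onward; done 19 August 2027, after the minimum wait.
(4) due by 9 September 2027 + 20 days = 29 September 2027; 28 September 2027 is within that limit.
(5) the permitted window runs from 28 September 2027 + 15 = 13 October 2027 to 28 September 2027 + 46 = 13 November 2027; done 17 November 2027 — 4 days after the window closed.
That is the first point of non-compliance.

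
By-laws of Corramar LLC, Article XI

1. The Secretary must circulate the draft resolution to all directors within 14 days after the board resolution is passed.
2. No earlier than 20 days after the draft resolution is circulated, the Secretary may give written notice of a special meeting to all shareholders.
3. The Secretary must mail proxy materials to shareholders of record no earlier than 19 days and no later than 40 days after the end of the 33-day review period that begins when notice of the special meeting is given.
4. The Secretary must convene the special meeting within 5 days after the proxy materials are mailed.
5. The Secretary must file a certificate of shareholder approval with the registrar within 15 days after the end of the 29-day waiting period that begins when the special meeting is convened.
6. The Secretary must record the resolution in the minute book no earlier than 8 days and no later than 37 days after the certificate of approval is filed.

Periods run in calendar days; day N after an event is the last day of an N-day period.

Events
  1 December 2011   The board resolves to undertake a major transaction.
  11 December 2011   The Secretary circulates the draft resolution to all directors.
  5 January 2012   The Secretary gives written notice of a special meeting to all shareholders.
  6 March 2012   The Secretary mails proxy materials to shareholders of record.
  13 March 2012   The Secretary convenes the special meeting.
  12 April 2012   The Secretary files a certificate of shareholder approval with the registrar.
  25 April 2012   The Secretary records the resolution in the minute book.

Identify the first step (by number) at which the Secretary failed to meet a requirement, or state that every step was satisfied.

Step 1 — counting 14 days from 1 December 2011 (when the board resolution is passed) gives a deadline of 15 December 2011; 11 December 2011 is within that limit.
Step 2 — must wait 20 days from 11 December 2011 (when the draft resolution is circulated), so not before 31 December 2011; 5 January 2012 is on or after that date.
Step 3 — 19 and 40 days from 7 February 2012 (end of the 33-day review period, which began when notice of the special meeting is given on 5 January 2012) are 26 February 2012 and 18 March 2012 respectively; 6 March 2012 falls inside that range.
Step 4 — counting 5 days from 6 March 2012 (when the proxy materials are mailed) gives a deadline of 11 March 2012; not done until 13 March 2012, 2 days after the deadline.
That is the first point of non-compliance.

Step 4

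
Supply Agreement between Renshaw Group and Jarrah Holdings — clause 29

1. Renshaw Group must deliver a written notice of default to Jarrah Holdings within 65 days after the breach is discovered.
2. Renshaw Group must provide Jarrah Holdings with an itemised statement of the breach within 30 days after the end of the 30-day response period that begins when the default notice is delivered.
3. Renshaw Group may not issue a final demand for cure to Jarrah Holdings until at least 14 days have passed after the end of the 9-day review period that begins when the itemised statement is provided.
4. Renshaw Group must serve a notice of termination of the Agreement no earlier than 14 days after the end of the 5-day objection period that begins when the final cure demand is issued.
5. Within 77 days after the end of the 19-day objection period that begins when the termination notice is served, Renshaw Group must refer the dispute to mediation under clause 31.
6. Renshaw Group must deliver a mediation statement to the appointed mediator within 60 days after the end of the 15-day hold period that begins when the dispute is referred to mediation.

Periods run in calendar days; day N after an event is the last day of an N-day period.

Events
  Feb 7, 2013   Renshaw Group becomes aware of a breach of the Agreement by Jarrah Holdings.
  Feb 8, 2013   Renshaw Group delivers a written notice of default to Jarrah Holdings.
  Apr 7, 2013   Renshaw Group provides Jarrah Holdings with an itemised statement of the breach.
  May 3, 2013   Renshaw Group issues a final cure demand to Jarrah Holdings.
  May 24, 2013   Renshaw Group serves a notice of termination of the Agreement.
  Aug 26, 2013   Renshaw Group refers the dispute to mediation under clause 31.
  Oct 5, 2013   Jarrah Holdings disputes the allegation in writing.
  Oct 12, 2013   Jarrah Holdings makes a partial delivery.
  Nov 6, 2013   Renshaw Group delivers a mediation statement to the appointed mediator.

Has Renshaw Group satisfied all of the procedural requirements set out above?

(1) due by Feb 7, 2013 + 65 days = Apr 13, 2013; done Feb 8, 2013 — timely.
(2) due by Mar 10, 2013 + 30 days = Apr 9, 2013; done Apr 7, 2013 — timely.
(3) permitted from Apr 16, 2013 + 14 days = Apr 30, 2013 onward; done May 3, 2013, after the minimum wait.
(4) permitted from May 8, 2013 + 14 days = May 22, 2013 onward; done May 24, 2013 — permitted.
(5) due by Jun 12, 2013 + 77 days = Aug 28, 2013; Aug 26, 2013 is within that limit.
(6) due by Sep 10, 2013 + 60 days = Nov 9, 2013; Nov 6, 2013 is within that limit.

Yes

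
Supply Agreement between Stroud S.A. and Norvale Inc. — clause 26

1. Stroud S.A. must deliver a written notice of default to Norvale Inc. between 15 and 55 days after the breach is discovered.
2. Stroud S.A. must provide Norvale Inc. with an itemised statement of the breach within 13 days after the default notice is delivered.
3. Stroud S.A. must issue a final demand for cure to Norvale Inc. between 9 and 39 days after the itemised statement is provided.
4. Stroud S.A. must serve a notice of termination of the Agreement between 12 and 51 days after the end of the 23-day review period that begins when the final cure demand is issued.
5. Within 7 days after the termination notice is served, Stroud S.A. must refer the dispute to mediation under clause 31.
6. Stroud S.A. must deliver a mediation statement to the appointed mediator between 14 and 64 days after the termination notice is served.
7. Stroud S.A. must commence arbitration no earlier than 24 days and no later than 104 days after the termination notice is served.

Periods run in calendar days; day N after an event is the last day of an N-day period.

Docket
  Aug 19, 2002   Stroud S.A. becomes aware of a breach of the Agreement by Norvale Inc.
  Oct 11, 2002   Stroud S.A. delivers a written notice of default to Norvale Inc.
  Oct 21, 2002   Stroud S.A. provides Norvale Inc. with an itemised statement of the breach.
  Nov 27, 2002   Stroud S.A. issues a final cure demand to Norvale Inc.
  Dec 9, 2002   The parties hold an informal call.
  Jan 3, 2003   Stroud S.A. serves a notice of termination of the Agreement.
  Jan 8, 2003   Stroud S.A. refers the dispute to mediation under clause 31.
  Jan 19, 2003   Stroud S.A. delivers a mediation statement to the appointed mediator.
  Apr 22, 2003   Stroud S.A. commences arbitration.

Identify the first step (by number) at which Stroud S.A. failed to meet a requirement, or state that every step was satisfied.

Step 7

Step 1 — 15 and 55 days from Aug 19, 2002 (when the breach is discovered) are Sep 3, 2002 and Oct 13, 2002 respectively; Oct 11, 2002 falls inside that range.
Step 2 — counting 13 days from Oct 11, 2002 (when the default notice is delivered) gives a deadline of Oct 24, 2002; done Oct 21, 2002 — timely.
Step 3 — 9 and 39 days from Oct 21, 2002 (when the itemised statement is provided) are Oct 30, 2002 and Nov 29, 2002 respectively; done Nov 27, 2002, which is between those dates.
Step 4 — 12 and 51 days from Dec 20, 2002 (end of the 23-day review period, which began when the final cure demand is issued on Nov 27, 2002) are Jan 1, 2003 and Feb 9, 2003 respectively; done Jan 3, 2003, which is between those dates.
Step 5 — counting 7 days from Jan 3, 2003 (when the termination notice is served) gives a deadline of Jan 10, 2003; done Jan 8, 2003 — timely.
Step 6 — 14 and 64 days from Jan 3, 2003 (when the termination notice is served) are Jan 17, 2003 and Mar 8, 2003 respectively; done Jan 19, 2003, which is between those dates.
Step 7 — 24 and 104 days from Jan 3, 2003 (when the termination notice is served) are Jan 27, 2003 and Apr 17, 2003 respectively; done Apr 22, 2003 — 5 days after the window closed.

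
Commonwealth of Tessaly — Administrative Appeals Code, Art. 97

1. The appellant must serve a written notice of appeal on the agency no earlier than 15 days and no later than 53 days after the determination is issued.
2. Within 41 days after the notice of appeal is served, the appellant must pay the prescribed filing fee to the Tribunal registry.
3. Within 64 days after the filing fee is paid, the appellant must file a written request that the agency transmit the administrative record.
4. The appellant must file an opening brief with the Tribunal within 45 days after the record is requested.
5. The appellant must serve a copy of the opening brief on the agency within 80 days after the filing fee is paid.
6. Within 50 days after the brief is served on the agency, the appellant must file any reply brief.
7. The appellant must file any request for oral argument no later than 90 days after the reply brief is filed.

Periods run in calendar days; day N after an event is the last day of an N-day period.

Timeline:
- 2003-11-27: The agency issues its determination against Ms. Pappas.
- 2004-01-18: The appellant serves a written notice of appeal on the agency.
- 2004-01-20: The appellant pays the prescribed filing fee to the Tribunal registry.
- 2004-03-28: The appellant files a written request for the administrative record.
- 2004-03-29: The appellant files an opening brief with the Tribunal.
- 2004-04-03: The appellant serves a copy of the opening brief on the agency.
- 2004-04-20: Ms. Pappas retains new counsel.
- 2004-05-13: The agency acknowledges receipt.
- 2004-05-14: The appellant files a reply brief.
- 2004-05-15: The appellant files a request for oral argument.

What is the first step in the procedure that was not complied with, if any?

Step 3

Step 1: the window is 15–53 days after 2003-11-27 (when the determination is issued), so 2003-12-12 through 2004-01-19; 2004-01-18 falls inside that range.
Step 2: 41 days after 2004-01-18 (when the notice of appeal is served) is 2004-02-28; done 2004-01-20 — timely.
Step 3: 64 days after 2004-01-20 (when the filing fee is paid) is 2004-03-24; done 2004-03-28 — 4 days late.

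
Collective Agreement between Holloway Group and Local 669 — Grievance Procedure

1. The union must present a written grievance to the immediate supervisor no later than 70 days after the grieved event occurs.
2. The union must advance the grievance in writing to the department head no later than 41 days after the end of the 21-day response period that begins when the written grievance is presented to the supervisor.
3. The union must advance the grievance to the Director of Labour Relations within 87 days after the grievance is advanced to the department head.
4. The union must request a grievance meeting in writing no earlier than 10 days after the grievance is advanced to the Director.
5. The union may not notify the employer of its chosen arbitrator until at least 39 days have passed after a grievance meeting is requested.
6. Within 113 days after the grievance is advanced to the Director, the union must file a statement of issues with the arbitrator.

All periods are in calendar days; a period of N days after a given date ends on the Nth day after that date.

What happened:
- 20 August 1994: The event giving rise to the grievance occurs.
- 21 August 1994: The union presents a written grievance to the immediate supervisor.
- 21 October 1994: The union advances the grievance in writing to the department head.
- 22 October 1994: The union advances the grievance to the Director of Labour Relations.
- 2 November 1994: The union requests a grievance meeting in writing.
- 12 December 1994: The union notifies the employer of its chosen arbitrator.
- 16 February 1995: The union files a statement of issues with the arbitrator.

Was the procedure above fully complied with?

No

Step 1: 70 days after 20 August 1994 (when the grieved event occurs) is 29 October 1994; 21 August 1994 is within that limit.
Step 2: 41 days after 11 September 1994 (end of the 21-day response period, which began when the written grievance is presented to the supervisor on 21 August 1994) is 22 October 1994; 21 October 1994 is within that limit.
Step 3: 87 days after 21 October 1994 (when the grievance is advanced to the department head) is 16 January 1995; 22 October 1994 is within that limit.
Step 4: the earliest permitted date is 10 days after 22 October 1994 (when the grievance is advanced to the Director), i.e. 1 November 1994; done 2 November 1994 — permitted.
Step 5: the earliest permitted date is 39 days after 2 November 1994 (when a grievance meeting is requested), i.e. 11 December 1994; done 12 December 1994 — permitted.
Step 6: 113 days after 22 October 1994 (when the grievance is advanced to the Director) is 12 February 1995; not done until 16 February 1995, 4 days after the deadline.
Later steps need not be reached.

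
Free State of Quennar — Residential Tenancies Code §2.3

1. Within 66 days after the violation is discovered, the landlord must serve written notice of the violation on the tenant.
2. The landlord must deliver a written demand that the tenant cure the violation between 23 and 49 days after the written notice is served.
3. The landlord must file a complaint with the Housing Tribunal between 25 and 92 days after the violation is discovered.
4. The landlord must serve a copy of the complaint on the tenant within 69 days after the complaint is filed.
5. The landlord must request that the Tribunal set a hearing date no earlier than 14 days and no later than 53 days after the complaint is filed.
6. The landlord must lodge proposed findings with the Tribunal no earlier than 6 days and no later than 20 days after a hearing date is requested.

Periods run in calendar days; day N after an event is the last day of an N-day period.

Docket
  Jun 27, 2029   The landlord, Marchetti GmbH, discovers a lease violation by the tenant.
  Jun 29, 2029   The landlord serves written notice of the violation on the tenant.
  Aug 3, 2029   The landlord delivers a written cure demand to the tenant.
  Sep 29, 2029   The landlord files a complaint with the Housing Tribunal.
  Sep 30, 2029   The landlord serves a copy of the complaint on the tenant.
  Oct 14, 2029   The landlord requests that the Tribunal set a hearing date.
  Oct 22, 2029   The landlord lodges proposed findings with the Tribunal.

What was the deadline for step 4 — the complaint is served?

Step 4 runs from Sep 29, 2029, when the complaint is filed. 69 days after Sep 29, 2029 is Dec 7, 2029.

Dec 7, 2029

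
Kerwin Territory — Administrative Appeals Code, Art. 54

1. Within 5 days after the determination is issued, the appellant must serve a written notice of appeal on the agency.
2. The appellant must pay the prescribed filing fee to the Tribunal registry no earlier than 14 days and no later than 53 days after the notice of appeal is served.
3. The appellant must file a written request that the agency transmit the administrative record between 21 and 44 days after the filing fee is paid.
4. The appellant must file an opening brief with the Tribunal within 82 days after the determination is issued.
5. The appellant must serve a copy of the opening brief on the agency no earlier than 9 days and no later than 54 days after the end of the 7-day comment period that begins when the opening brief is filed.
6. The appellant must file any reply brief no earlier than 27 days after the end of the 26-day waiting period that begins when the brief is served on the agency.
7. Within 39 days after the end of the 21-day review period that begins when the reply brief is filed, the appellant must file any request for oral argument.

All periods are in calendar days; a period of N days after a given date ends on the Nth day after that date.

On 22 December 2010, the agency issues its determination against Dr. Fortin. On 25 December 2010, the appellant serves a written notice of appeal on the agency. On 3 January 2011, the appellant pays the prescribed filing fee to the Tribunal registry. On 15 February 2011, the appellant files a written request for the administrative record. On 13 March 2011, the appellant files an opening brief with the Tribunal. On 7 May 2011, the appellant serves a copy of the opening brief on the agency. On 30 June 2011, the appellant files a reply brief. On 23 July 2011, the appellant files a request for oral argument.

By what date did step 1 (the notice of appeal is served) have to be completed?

27 December 2010

Step 1 runs from 22 December 2010, when the determination is issued. 5 days after 22 December 2010 is 27 December 2010.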